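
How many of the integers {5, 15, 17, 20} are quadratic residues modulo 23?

0

(5/23) = -1 → non-residue.
(15/23) = -1 → non-residue.
(17/23) = -1 → non-residue.
(20/23) = -1 → non-residue.
Total quadratic residues among the 4: 0.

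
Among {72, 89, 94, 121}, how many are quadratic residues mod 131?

3

(72/131) = -1 → non-residue.
(89/131) = +1 → QR.
(94/131) = +1 → QR.
(121/131) = +1 → QR.
Total quadratic residues among the 4: 3.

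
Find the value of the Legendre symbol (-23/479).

-1

First reduce: -23 ≡ 456 (mod 479).
Pull out 2^3: since 479 ≡ 7 (mod 8), (2/479) = +1, so (2/479)^3 = +1.
Reciprocity: 57 ≡ 1 and 479 ≡ 3 (mod 4), so (57/479) = +(479/57).
Reduce top mod 57: now compute (23/57).
Reciprocity: 23 ≡ 3 and 57 ≡ 1 (mod 4), so (23/57) = +(57/23).
Reduce top mod 23: now compute (11/23).
Reciprocity: 11 ≡ 3 and 23 ≡ 3 (mod 4), so (11/23) = −(23/11).
Reduce top mod 11: now compute (1/11).
Reached (1/11) = 1. Collecting the sign flips along the way, the symbol is -1.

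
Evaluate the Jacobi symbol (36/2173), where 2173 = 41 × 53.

1

Pull out 2^2: since 2173 ≡ 5 (mod 8), (2/2173) = -1, so (2/2173)^2 = +1.
Reciprocity: 9 ≡ 1 and 2173 ≡ 1 (mod 4), so (9/2173) = +(2173/9).
Reduce top mod 9: now compute (4/9).
Pull out 2^2: since 9 ≡ 1 (mod 8), (2/9) = +1, so (2/9)^2 = +1.
Reached (1/9) = 1. Collecting the sign flips along the way, the symbol is +1.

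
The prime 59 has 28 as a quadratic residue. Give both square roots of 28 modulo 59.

Since 59 ≡ 3 (mod 4), a square root of 28 is 28^((59+1)/4) = 28^15 mod 59.
Repeated squaring: 28^2≡17, 28^4≡53, 28^8≡36 (mod 59).
28^15 = 28^(8+4+2+1) ≡ 21 (mod 59).
Check: 21² = 441 ≡ 28 (mod 59). The two roots are 21 and 38.

21, 38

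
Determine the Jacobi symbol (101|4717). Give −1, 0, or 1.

1

Reciprocity: 101 ≡ 1 and 4717 ≡ 1 (mod 4), so (101/4717) = +(4717/101).
Reduce top mod 101: now compute (71/101).
Reciprocity: 71 ≡ 3 and 101 ≡ 1 (mod 4), so (71/101) = +(101/71).
Reduce top mod 71: now compute (30/71).
Pull out 2: since 71 ≡ 7 (mod 8), (2/71) = +1.
Reciprocity: 15 ≡ 3 and 71 ≡ 3 (mod 4), so (15/71) = −(71/15).
Reduce top mod 15: now compute (11/15).
Reciprocity: 11 ≡ 3 and 15 ≡ 3 (mod 4), so (11/15) = −(15/11).
Reduce top mod 11: now compute (4/11).
Pull out 2^2: since 11 ≡ 3 (mod 8), (2/11) = -1, so (2/11)^2 = +1.
Reached (1/11) = 1. Collecting the sign flips along the way, the symbol is +1.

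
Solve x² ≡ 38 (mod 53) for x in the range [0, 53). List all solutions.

53 ≡ 1 (mod 4), so we find a root by search.
Trying successive values, 12² = 144 ≡ 38 (mod 53). The other root is 53 − 12 = 41.

12, 41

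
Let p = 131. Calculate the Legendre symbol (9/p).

Reciprocity: 9 ≡ 1 and 131 ≡ 3 (mod 4), so (9/131) = +(131/9).
Reduce top mod 9: now compute (5/9).
Reciprocity: 5 ≡ 1 and 9 ≡ 1 (mod 4), so (5/9) = +(9/5).
Reduce top mod 5: now compute (4/5).
Pull out 2^2: since 5 ≡ 5 (mod 8), (2/5) = -1, so (2/5)^2 = +1.
Reached (1/5) = 1. Collecting the sign flips along the way, the symbol is +1.

1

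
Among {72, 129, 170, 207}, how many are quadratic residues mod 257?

(72/257) = +1 → QR.
(129/257) = +1 → QR.
(170/257) = -1 → non-residue.
(207/257) = +1 → QR.
Total quadratic residues among the 4: 3.

3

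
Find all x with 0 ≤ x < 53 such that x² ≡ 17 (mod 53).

53 ≡ 1 (mod 4), so we find a root by search.
Trying successive values, 21² = 441 ≡ 17 (mod 53). The other root is 53 − 21 = 32.

21, 32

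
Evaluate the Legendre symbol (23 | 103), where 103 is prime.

1

Reciprocity: 23 ≡ 3 and 103 ≡ 3 (mod 4), so (23/103) = −(103/23).
Reduce top mod 23: now compute (11/23).
Reciprocity: 11 ≡ 3 and 23 ≡ 3 (mod 4), so (11/23) = −(23/11).
Reduce top mod 11: now compute (1/11).
Reached (1/11) = 1. Collecting the sign flips along the way, the symbol is +1.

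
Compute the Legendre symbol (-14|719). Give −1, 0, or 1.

-1

First reduce: -14 ≡ 705 (mod 719).
Reciprocity: 705 ≡ 1 and 719 ≡ 3 (mod 4), so (705/719) = +(719/705).
Reduce top mod 705: now compute (14/705).
Pull out 2: since 705 ≡ 1 (mod 8), (2/705) = +1.
Reciprocity: 7 ≡ 3 and 705 ≡ 1 (mod 4), so (7/705) = +(705/7).
Reduce top mod 7: now compute (5/7).
Reciprocity: 5 ≡ 1 and 7 ≡ 3 (mod 4), so (5/7) = +(7/5).
Reduce top mod 5: now compute (2/5).
Pull out 2: since 5 ≡ 5 (mod 8), (2/5) = -1.
Reached (1/5) = 1. Collecting the sign flips along the way, the symbol is -1.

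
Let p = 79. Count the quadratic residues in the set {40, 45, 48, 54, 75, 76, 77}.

(40/79) = +1 → QR.
(45/79) = +1 → QR.
(48/79) = -1 → non-residue.
(54/79) = -1 → non-residue.
(75/79) = -1 → non-residue.
(76/79) = +1 → QR.
(77/79) = -1 → non-residue.
Total quadratic residues among the 7: 3.

3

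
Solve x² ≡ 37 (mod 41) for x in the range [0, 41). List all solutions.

41 ≡ 1 (mod 4), so we find a root by search.
Trying successive values, 18² = 324 ≡ 37 (mod 41). The other root is 41 − 18 = 23.

18, 23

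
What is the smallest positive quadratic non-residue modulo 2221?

(2/2221) = −1, so 2 is the smallest positive non-residue mod 2221.

2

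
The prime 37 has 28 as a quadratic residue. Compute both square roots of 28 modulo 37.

37 ≡ 1 (mod 4), so we find a root by search.
Trying successive values, 18² = 324 ≡ 28 (mod 37). The other root is 37 − 18 = 19.

18, 19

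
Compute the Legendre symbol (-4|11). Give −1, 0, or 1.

First reduce: -4 ≡ 7 (mod 11).
Reciprocity: 7 ≡ 3 and 11 ≡ 3 (mod 4), so (7/11) = −(11/7).
Reduce top mod 7: now compute (4/7).
Pull out 2^2: since 7 ≡ 7 (mod 8), (2/7) = +1, so (2/7)^2 = +1.
Reached (1/7) = 1. Collecting the sign flips along the way, the symbol is -1.

-1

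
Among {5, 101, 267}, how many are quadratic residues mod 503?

0

(5/503) = -1 → non-residue.
(101/503) = -1 → non-residue.
(267/503) = -1 → non-residue.
Total quadratic residues among the 3: 0.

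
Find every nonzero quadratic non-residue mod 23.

Square k = 1,…,11 (k and 23−k give the same square):
1²=1, 2²=4, 3²=9, 4²=16, 5²≡2, 6²≡13, 7²≡3, 8²≡18, 9²≡12, 10²≡8, 11²≡6 (mod 23).
The residues are {1, 2, 3, 4, 6, 8, 9, 12, 13, 16, 18}; the non-residues are the remaining 11 nonzero classes.

5, 7, 10, 11, 14, 15, 17, 19, 20, 21, 22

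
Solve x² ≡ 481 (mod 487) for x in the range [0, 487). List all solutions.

Since 487 ≡ 3 (mod 4), a square root of 481 is 481^((487+1)/4) = 481^122 mod 487.
Repeated squaring: 481^2≡36, 481^4≡322, 481^8≡440, 481^16≡261, 481^32≡428, 481^64≡72 (mod 487).
481^122 = 481^(64+32+16+8+2) ≡ 433 (mod 487).
Check: 433² = 187489 ≡ 481 (mod 487). The two roots are 54 and 433.

54, 433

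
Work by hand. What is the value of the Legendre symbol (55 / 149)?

Reciprocity: 55 ≡ 3 and 149 ≡ 1 (mod 4), so (55/149) = +(149/55).
Reduce top mod 55: now compute (39/55).
Reciprocity: 39 ≡ 3 and 55 ≡ 3 (mod 4), so (39/55) = −(55/39).
Reduce top mod 39: now compute (16/39).
Pull out 2^4: since 39 ≡ 7 (mod 8), (2/39) = +1, so (2/39)^4 = +1.
Reached (1/39) = 1. Collecting the sign flips along the way, the symbol is -1.

-1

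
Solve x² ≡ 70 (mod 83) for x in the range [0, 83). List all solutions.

30, 53

Since 83 ≡ 3 (mod 4), a square root of 70 is 70^((83+1)/4) = 70^21 mod 83.
Repeated squaring: 70^2≡3, 70^4≡9, 70^8≡81, 70^16≡4 (mod 83).
70^21 = 70^(16+4+1) ≡ 30 (mod 83).
Check: 30² = 900 ≡ 70 (mod 83). The two roots are 30 and 53.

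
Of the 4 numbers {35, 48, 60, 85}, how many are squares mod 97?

3

(35/97) = +1 → QR.
(48/97) = +1 → QR.
(60/97) = -1 → non-residue.
(85/97) = +1 → QR.
Total quadratic residues among the 4: 3.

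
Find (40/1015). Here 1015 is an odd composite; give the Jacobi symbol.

0

Pull out 2^3: since 1015 ≡ 7 (mod 8), (2/1015) = +1, so (2/1015)^3 = +1.
Reciprocity: 5 ≡ 1 and 1015 ≡ 3 (mod 4), so (5/1015) = +(1015/5).
Reduce top mod 5: now compute (0/5).
Top reduces to 0: gcd > 1, so the symbol is 0.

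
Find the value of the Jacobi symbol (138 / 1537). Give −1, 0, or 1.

Pull out 2: since 1537 ≡ 1 (mod 8), (2/1537) = +1.
Reciprocity: 69 ≡ 1 and 1537 ≡ 1 (mod 4), so (69/1537) = +(1537/69).
Reduce top mod 69: now compute (19/69).
Reciprocity: 19 ≡ 3 and 69 ≡ 1 (mod 4), so (19/69) = +(69/19).
Reduce top mod 19: now compute (12/19).
Pull out 2^2: since 19 ≡ 3 (mod 8), (2/19) = -1, so (2/19)^2 = +1.
Reciprocity: 3 ≡ 3 and 19 ≡ 3 (mod 4), so (3/19) = −(19/3).
Reduce top mod 3: now compute (1/3).
Reached (1/3) = 1. Collecting the sign flips along the way, the symbol is -1.

-1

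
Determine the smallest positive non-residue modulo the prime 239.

(2/239) = +1, so 2 is a residue.
(3/239) = +1, so 3 is a residue.
(4/239) = +1, so 4 is a residue.
(5/239) = +1, so 5 is a residue.
(6/239) = +1, so 6 is a residue.
(7/239) = −1, so 7 is the smallest positive non-residue mod 239.

7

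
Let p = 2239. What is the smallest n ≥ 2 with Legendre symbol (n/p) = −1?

(2/2239) = +1, so 2 is a residue.
(3/2239) = −1, so 3 is the smallest positive non-residue mod 2239.

3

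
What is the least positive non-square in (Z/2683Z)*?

(2/2683) = −1, so 2 is the smallest positive non-residue mod 2683.

2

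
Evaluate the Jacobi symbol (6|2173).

-1

Pull out 2: since 2173 ≡ 5 (mod 8), (2/2173) = -1.
Reciprocity: 3 ≡ 3 and 2173 ≡ 1 (mod 4), so (3/2173) = +(2173/3).
Reduce top mod 3: now compute (1/3).
Reached (1/3) = 1. Collecting the sign flips along the way, the symbol is -1.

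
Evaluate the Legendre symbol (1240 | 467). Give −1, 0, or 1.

Euler's criterion: (1240/467) ≡ 306^233 (mod 467).
306^2 ≡ 236 (mod 467)
306^4 ≡ 123 (mod 467)
306^8 ≡ 185 (mod 467)
306^16 ≡ 134 (mod 467)
306^32 ≡ 210 (mod 467)
306^64 ≡ 202 (mod 467)
306^128 ≡ 175 (mod 467)
306^233 = 306^(128+64+32+8+1) ≡ 466 (mod 467).
Result is 466 ≡ −1, so (1240/467) = −1.

-1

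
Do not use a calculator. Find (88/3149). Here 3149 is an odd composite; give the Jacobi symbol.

-1

Pull out 2^3: since 3149 ≡ 5 (mod 8), (2/3149) = -1, so (2/3149)^3 = -1.
Reciprocity: 11 ≡ 3 and 3149 ≡ 1 (mod 4), so (11/3149) = +(3149/11).
Reduce top mod 11: now compute (3/11).
Reciprocity: 3 ≡ 3 and 11 ≡ 3 (mod 4), so (3/11) = −(11/3).
Reduce top mod 3: now compute (2/3).
Pull out 2: since 3 ≡ 3 (mod 8), (2/3) = -1.
Reached (1/3) = 1. Collecting the sign flips along the way, the symbol is -1.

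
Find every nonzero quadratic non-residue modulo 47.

Square k = 1,…,23 (k and 47−k give the same square):
1²=1, 2²=4, 3²=9, 4²=16, 5²=25, 6²=36, 7²≡2, 8²≡17, 9²≡34, 10²≡6, 11²≡27, 12²≡3, 13²≡28, 14²≡8, 15²≡37, 16²≡21, 17²≡7, 18²≡42, 19²≡32, 20²≡24, 21²≡18, 22²≡14, 23²≡12 (mod 47).
The residues are {1, 2, 3, 4, 6, 7, 8, 9, 12, 14, 16, 17, 18, 21, 24, 25, 27, 28, 32, 34, 36, 37, 42}; the non-residues are the remaining 23 nonzero classes.

5, 10, 11, 13, 15, 19, 20, 22, 23, 26, 29, 30, 31, 33, 35, 38, 39, 40, 41, 43, 44, 45, 46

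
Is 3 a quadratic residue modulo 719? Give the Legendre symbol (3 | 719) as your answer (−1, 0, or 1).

1

Reciprocity: 3 ≡ 3 and 719 ≡ 3 (mod 4), so (3/719) = −(719/3).
Reduce top mod 3: now compute (2/3).
Pull out 2: since 3 ≡ 3 (mod 8), (2/3) = -1.
Reached (1/3) = 1. Collecting the sign flips along the way, the symbol is +1.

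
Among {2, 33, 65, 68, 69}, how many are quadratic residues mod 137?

(2/137) = +1 → QR.
(33/137) = -1 → non-residue.
(65/137) = +1 → QR.
(68/137) = +1 → QR.
(69/137) = +1 → QR.
Total quadratic residues among the 5: 4.

4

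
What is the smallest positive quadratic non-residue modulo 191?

7

(2/191) = +1, so 2 is a residue.
(3/191) = +1, so 3 is a residue.
(4/191) = +1, so 4 is a residue.
(5/191) = +1, so 5 is a residue.
(6/191) = +1, so 6 is a residue.
(7/191) = −1, so 7 is the smallest positive non-residue mod 191.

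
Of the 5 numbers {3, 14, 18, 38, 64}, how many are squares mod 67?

2

(3/67) = -1 → non-residue.
(14/67) = +1 → QR.
(18/67) = -1 → non-residue.
(38/67) = -1 → non-residue.
(64/67) = +1 → QR.
Total quadratic residues among the 5: 2.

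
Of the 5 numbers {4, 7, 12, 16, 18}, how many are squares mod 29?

(4/29) = +1 → QR.
(7/29) = +1 → QR.
(12/29) = -1 → non-residue.
(16/29) = +1 → QR.
(18/29) = -1 → non-residue.
Total quadratic residues among the 5: 3.

3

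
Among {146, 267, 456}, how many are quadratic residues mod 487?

(146/487) = +1 → QR.
(267/487) = -1 → non-residue.
(456/487) = -1 → non-residue.
Total quadratic residues among the 3: 1.

1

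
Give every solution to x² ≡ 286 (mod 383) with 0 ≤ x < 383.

Since 383 ≡ 3 (mod 4), a square root of 286 is 286^((383+1)/4) = 286^96 mod 383.
Repeated squaring: 286^2≡217, 286^4≡363, 286^8≡17, 286^16≡289, 286^32≡27, 286^64≡346 (mod 383).
286^96 = 286^(64+32) ≡ 150 (mod 383).
Check: 150² = 22500 ≡ 286 (mod 383). The two roots are 150 and 233.

150, 233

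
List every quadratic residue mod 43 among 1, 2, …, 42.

1 4 6 9 10 11 13 14 15 16 17 21 23 24 25 31 35 36 38 40 41

Square k = 1,…,21 (k and 43−k give the same square):
1²=1, 2²=4, 3²=9, 4²=16, 5²=25, 6²=36, 7²≡6, 8²≡21, 9²≡38, 10²≡14, 11²≡35, 12²≡15, 13²≡40, 14²≡24, 15²≡10, 16²≡41, 17²≡31, 18²≡23, 19²≡17, 20²≡13, 21²≡11 (mod 43).
So the quadratic residues mod 43 are {1, 4, 6, 9, 10, 11, 13, 14, 15, 16, 17, 21, 23, 24, 25, 31, 35, 36, 38, 40, 41}.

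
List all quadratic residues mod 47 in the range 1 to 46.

Square k = 1,…,23 (k and 47−k give the same square):
1²=1, 2²=4, 3²=9, 4²=16, 5²=25, 6²=36, 7²≡2, 8²≡17, 9²≡34, 10²≡6, 11²≡27, 12²≡3, 13²≡28, 14²≡8, 15²≡37, 16²≡21, 17²≡7, 18²≡42, 19²≡32, 20²≡24, 21²≡18, 22²≡14, 23²≡12 (mod 47).
So the quadratic residues mod 47 are {1, 2, 3, 4, 6, 7, 8, 9, 12, 14, 16, 17, 18, 21, 24, 25, 27, 28, 32, 34, 36, 37, 42}.

1, 2, 3, 4, 6, 7, 8, 9, 12, 14, 16, 17, 18, 21, 24, 25, 27, 28, 32, 34, 36, 37, 42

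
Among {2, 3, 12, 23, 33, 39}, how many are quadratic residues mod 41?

(2/41) = +1 → QR.
(3/41) = -1 → non-residue.
(12/41) = -1 → non-residue.
(23/41) = +1 → QR.
(33/41) = +1 → QR.
(39/41) = +1 → QR.
Total quadratic residues among the 6: 4.

4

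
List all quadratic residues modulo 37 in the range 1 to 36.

1 3 4 7 9 10 11 12 16 21 25 26 27 28 30 33 34 36

Square k = 1,…,18 (k and 37−k give the same square):
1²=1, 2²=4, 3²=9, 4²=16, 5²=25, 6²=36, 7²≡12, 8²≡27, 9²≡7, 10²≡26, 11²≡10, 12²≡33, 13²≡21, 14²≡11, 15²≡3, 16²≡34, 17²≡30, 18²≡28 (mod 37).
So the quadratic residues mod 37 are {1, 3, 4, 7, 9, 10, 11, 12, 16, 21, 25, 26, 27, 28, 30, 33, 34, 36}.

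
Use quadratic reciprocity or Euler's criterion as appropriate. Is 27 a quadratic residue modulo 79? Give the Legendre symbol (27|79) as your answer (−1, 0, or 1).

Euler's criterion: (27/79) ≡ 27^39 (mod 79).
27^2 ≡ 18 (mod 79)
27^4 ≡ 8 (mod 79)
27^8 ≡ 64 (mod 79)
27^16 ≡ 67 (mod 79)
27^32 ≡ 65 (mod 79)
27^39 = 27^(32+4+2+1) ≡ 78 (mod 79).
Result is 78 ≡ −1, so (27/79) = −1.

-1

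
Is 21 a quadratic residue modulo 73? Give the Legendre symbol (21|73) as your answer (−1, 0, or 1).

-1

Euler's criterion: (21/73) ≡ 21^36 (mod 73).
21^2 ≡ 3 (mod 73)
21^4 ≡ 9 (mod 73)
21^8 ≡ 8 (mod 73)
21^16 ≡ 64 (mod 73)
21^32 ≡ 8 (mod 73)
21^36 = 21^(32+4) ≡ 72 (mod 73).
Result is 72 ≡ −1, so (21/73) = −1.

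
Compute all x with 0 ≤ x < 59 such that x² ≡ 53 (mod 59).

17, 42

Since 59 ≡ 3 (mod 4), a square root of 53 is 53^((59+1)/4) = 53^15 mod 59.
Repeated squaring: 53^2≡36, 53^4≡57, 53^8≡4 (mod 59).
53^15 = 53^(8+4+2+1) ≡ 17 (mod 59).
Check: 17² = 289 ≡ 53 (mod 59). The two roots are 17 and 42.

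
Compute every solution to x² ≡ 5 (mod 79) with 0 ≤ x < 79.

20, 59

Since 79 ≡ 3 (mod 4), a square root of 5 is 5^((79+1)/4) = 5^20 mod 79.
Repeated squaring: 5^2≡25, 5^4≡72, 5^8≡49, 5^16≡31 (mod 79).
5^20 = 5^(16+4) ≡ 20 (mod 79).
Check: 20² = 400 ≡ 5 (mod 79). The two roots are 20 and 59.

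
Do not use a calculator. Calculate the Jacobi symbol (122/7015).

0

Pull out 2: since 7015 ≡ 7 (mod 8), (2/7015) = +1.
Reciprocity: 61 ≡ 1 and 7015 ≡ 3 (mod 4), so (61/7015) = +(7015/61).
Reduce top mod 61: now compute (0/61).
Top reduces to 0: gcd > 1, so the symbol is 0.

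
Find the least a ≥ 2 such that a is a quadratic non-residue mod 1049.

(2/1049) = +1, so 2 is a residue.
(3/1049) = −1, so 3 is the smallest positive non-residue mod 1049.

3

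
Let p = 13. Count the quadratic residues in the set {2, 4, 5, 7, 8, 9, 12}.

3

(2/13) = -1 → non-residue.
(4/13) = +1 → QR.
(5/13) = -1 → non-residue.
(7/13) = -1 → non-residue.
(8/13) = -1 → non-residue.
(9/13) = +1 → QR.
(12/13) = +1 → QR.
Total quadratic residues among the 7: 3.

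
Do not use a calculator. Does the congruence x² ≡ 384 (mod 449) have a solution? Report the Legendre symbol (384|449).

-1

Pull out 2^7: since 449 ≡ 1 (mod 8), (2/449) = +1, so (2/449)^7 = +1.
Reciprocity: 3 ≡ 3 and 449 ≡ 1 (mod 4), so (3/449) = +(449/3).
Reduce top mod 3: now compute (2/3).
Pull out 2: since 3 ≡ 3 (mod 8), (2/3) = -1.
Reached (1/3) = 1. Collecting the sign flips along the way, the symbol is -1.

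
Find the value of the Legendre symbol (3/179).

1

Reciprocity: 3 ≡ 3 and 179 ≡ 3 (mod 4), so (3/179) = −(179/3).
Reduce top mod 3: now compute (2/3).
Pull out 2: since 3 ≡ 3 (mod 8), (2/3) = -1.
Reached (1/3) = 1. Collecting the sign flips along the way, the symbol is +1.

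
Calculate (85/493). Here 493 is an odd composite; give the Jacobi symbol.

Reciprocity: 85 ≡ 1 and 493 ≡ 1 (mod 4), so (85/493) = +(493/85).
Reduce top mod 85: now compute (68/85).
Pull out 2^2: since 85 ≡ 5 (mod 8), (2/85) = -1, so (2/85)^2 = +1.
Reciprocity: 17 ≡ 1 and 85 ≡ 1 (mod 4), so (17/85) = +(85/17).
Reduce top mod 17: now compute (0/17).
Top reduces to 0: gcd > 1, so the symbol is 0.

0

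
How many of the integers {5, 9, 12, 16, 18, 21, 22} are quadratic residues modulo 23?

(5/23) = -1 → non-residue.
(9/23) = +1 → QR.
(12/23) = +1 → QR.
(16/23) = +1 → QR.
(18/23) = +1 → QR.
(21/23) = -1 → non-residue.
(22/23) = -1 → non-residue.
Total quadratic residues among the 7: 4.

4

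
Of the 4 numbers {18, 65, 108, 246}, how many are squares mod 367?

1

(18/367) = +1 → QR.
(65/367) = -1 → non-residue.
(108/367) = -1 → non-residue.
(246/367) = -1 → non-residue.
Total quadratic residues among the 4: 1.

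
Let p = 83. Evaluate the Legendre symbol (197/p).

First reduce: 197 ≡ 31 (mod 83).
Reciprocity: 31 ≡ 3 and 83 ≡ 3 (mod 4), so (31/83) = −(83/31).
Reduce top mod 31: now compute (21/31).
Reciprocity: 21 ≡ 1 and 31 ≡ 3 (mod 4), so (21/31) = +(31/21).
Reduce top mod 21: now compute (10/21).
Pull out 2: since 21 ≡ 5 (mod 8), (2/21) = -1.
Reciprocity: 5 ≡ 1 and 21 ≡ 1 (mod 4), so (5/21) = +(21/5).
Reduce top mod 5: now compute (1/5).
Reached (1/5) = 1. Collecting the sign flips along the way, the symbol is +1.

1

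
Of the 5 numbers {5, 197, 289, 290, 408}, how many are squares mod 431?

(5/431) = +1 → QR.
(197/431) = +1 → QR.
(289/431) = +1 → QR.
(290/431) = +1 → QR.
(408/431) = -1 → non-residue.
Total quadratic residues among the 5: 4.

4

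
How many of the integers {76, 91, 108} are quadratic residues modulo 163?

(76/163) = -1 → non-residue.
(91/163) = +1 → QR.
(108/163) = -1 → non-residue.
Total quadratic residues among the 3: 1.

1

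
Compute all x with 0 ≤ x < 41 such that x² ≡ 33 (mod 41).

41 ≡ 1 (mod 4), so we find a root by search.
Trying successive values, 19² = 361 ≡ 33 (mod 41). The other root is 41 − 19 = 22.

19, 22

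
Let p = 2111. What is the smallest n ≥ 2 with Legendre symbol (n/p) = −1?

7

(2/2111) = +1, so 2 is a residue.
(3/2111) = +1, so 3 is a residue.
(4/2111) = +1, so 4 is a residue.
(5/2111) = +1, so 5 is a residue.
(6/2111) = +1, so 6 is a residue.
(7/2111) = −1, so 7 is the smallest positive non-residue mod 2111.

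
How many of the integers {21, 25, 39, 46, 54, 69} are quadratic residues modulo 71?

2

(21/71) = -1 → non-residue.
(25/71) = +1 → QR.
(39/71) = -1 → non-residue.
(46/71) = -1 → non-residue.
(54/71) = +1 → QR.
(69/71) = -1 → non-residue.
Total quadratic residues among the 6: 2.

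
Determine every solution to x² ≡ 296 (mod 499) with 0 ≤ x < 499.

162, 337

Since 499 ≡ 3 (mod 4), a square root of 296 is 296^((499+1)/4) = 296^125 mod 499.
Repeated squaring: 296^2≡291, 296^4≡350, 296^8≡245, 296^16≡145, 296^32≡67, 296^64≡497 (mod 499).
296^125 = 296^(64+32+16+8+4+1) ≡ 337 (mod 499).
Check: 337² = 113569 ≡ 296 (mod 499). The two roots are 162 and 337.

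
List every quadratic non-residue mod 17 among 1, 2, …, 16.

Square k = 1,…,8 (k and 17−k give the same square):
1²=1, 2²=4, 3²=9, 4²=16, 5²≡8, 6²≡2, 7²≡15, 8²≡13 (mod 17).
The residues are {1, 2, 4, 8, 9, 13, 15, 16}; the non-residues are the remaining 8 nonzero classes.

3,5,6,7,10,11,12,14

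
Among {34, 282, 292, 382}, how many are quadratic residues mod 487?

3

(34/487) = -1 → non-residue.
(282/487) = +1 → QR.
(292/487) = +1 → QR.
(382/487) = +1 → QR.
Total quadratic residues among the 4: 3.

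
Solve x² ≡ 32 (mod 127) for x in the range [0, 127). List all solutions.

63, 64

Since 127 ≡ 3 (mod 4), a square root of 32 is 32^((127+1)/4) = 32^32 mod 127.
Repeated squaring: 32^2≡8, 32^4≡64, 32^8≡32, 32^16≡8, 32^32≡64 (mod 127).
32^32 = 32^(32) ≡ 64 (mod 127).
Check: 64² = 4096 ≡ 32 (mod 127). The two roots are 63 and 64.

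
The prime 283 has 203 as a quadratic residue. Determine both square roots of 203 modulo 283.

130, 153

Since 283 ≡ 3 (mod 4), a square root of 203 is 203^((283+1)/4) = 203^71 mod 283.
Repeated squaring: 203^2≡174, 203^4≡278, 203^8≡25, 203^16≡59, 203^32≡85, 203^64≡150 (mod 283).
203^71 = 203^(64+4+2+1) ≡ 130 (mod 283).
Check: 130² = 16900 ≡ 203 (mod 283). The two roots are 130 and 153.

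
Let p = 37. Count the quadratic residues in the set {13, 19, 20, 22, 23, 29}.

0

(13/37) = -1 → non-residue.
(19/37) = -1 → non-residue.
(20/37) = -1 → non-residue.
(22/37) = -1 → non-residue.
(23/37) = -1 → non-residue.
(29/37) = -1 → non-residue.
Total quadratic residues among the 6: 0.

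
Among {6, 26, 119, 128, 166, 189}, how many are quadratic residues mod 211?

(6/211) = +1 → QR.
(26/211) = -1 → non-residue.
(119/211) = +1 → QR.
(128/211) = -1 → non-residue.
(166/211) = -1 → non-residue.
(189/211) = +1 → QR.
Total quadratic residues among the 6: 3.

3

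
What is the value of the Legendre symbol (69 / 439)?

1

Euler's criterion: (69/439) ≡ 69^219 (mod 439).
69^2 ≡ 371 (mod 439)
69^4 ≡ 234 (mod 439)
69^8 ≡ 320 (mod 439)
69^16 ≡ 113 (mod 439)
69^32 ≡ 38 (mod 439)
69^64 ≡ 127 (mod 439)
69^128 ≡ 325 (mod 439)
69^219 = 69^(128+64+16+8+2+1) ≡ 1 (mod 439).
Result is 1, so (69/439) = 1.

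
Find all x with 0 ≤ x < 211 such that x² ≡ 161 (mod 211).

Since 211 ≡ 3 (mod 4), a square root of 161 is 161^((211+1)/4) = 161^53 mod 211.
Repeated squaring: 161^2≡179, 161^4≡180, 161^8≡117, 161^16≡185, 161^32≡43 (mod 211).
161^53 = 161^(32+16+4+1) ≡ 43 (mod 211).
Check: 43² = 1849 ≡ 161 (mod 211). The two roots are 43 and 168.

43, 168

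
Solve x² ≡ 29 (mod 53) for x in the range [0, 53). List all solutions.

53 ≡ 1 (mod 4), so we find a root by search.
Trying successive values, 20² = 400 ≡ 29 (mod 53). The other root is 53 − 20 = 33.

20, 33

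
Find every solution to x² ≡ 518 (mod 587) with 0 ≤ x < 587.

236, 351

Since 587 ≡ 3 (mod 4), a square root of 518 is 518^((587+1)/4) = 518^147 mod 587.
Repeated squaring: 518^2≡65, 518^4≡116, 518^8≡542, 518^16≡264, 518^32≡430, 518^64≡582, 518^128≡25 (mod 587).
518^147 = 518^(128+16+2+1) ≡ 236 (mod 587).
Check: 236² = 55696 ≡ 518 (mod 587). The two roots are 236 and 351.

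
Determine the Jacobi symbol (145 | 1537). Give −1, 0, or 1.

0

Reciprocity: 145 ≡ 1 and 1537 ≡ 1 (mod 4), so (145/1537) = +(1537/145).
Reduce top mod 145: now compute (87/145).
Reciprocity: 87 ≡ 3 and 145 ≡ 1 (mod 4), so (87/145) = +(145/87).
Reduce top mod 87: now compute (58/87).
Pull out 2: since 87 ≡ 7 (mod 8), (2/87) = +1.
Reciprocity: 29 ≡ 1 and 87 ≡ 3 (mod 4), so (29/87) = +(87/29).
Reduce top mod 29: now compute (0/29).
Top reduces to 0: gcd > 1, so the symbol is 0.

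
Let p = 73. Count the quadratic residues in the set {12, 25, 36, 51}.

(12/73) = +1 → QR.
(25/73) = +1 → QR.
(36/73) = +1 → QR.
(51/73) = -1 → non-residue.
Total quadratic residues among the 4: 3.

3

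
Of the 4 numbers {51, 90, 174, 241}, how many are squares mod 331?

1

(51/331) = -1 → non-residue.
(90/331) = -1 → non-residue.
(174/331) = -1 → non-residue.
(241/331) = +1 → QR.
Total quadratic residues among the 4: 1.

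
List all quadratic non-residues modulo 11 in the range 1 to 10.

2 6 7 8 10

Square k = 1,…,5 (k and 11−k give the same square):
1²=1, 2²=4, 3²=9, 4²≡5, 5²≡3 (mod 11).
The residues are {1, 3, 4, 5, 9}; the non-residues are the remaining 5 nonzero classes.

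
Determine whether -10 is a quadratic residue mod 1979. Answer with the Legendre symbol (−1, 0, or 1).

First reduce: -10 ≡ 1969 (mod 1979).
Reciprocity: 1969 ≡ 1 and 1979 ≡ 3 (mod 4), so (1969/1979) = +(1979/1969).
Reduce top mod 1969: now compute (10/1969).
Pull out 2: since 1969 ≡ 1 (mod 8), (2/1969) = +1.
Reciprocity: 5 ≡ 1 and 1969 ≡ 1 (mod 4), so (5/1969) = +(1969/5).
Reduce top mod 5: now compute (4/5).
Pull out 2^2: since 5 ≡ 5 (mod 8), (2/5) = -1, so (2/5)^2 = +1.
Reached (1/5) = 1. Collecting the sign flips along the way, the symbol is +1.

1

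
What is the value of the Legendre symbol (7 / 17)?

-1

Reciprocity: 7 ≡ 3 and 17 ≡ 1 (mod 4), so (7/17) = +(17/7).
Reduce top mod 7: now compute (3/7).
Reciprocity: 3 ≡ 3 and 7 ≡ 3 (mod 4), so (3/7) = −(7/3).
Reduce top mod 3: now compute (1/3).
Reached (1/3) = 1. Collecting the sign flips along the way, the symbol is -1.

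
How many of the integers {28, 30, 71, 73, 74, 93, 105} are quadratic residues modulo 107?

2

(28/107) = -1 → non-residue.
(30/107) = +1 → QR.
(71/107) = -1 → non-residue.
(73/107) = -1 → non-residue.
(74/107) = -1 → non-residue.
(93/107) = -1 → non-residue.
(105/107) = +1 → QR.
Total quadratic residues among the 7: 2.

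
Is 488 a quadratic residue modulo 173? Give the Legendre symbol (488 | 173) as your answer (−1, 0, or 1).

Euler's criterion: (488/173) ≡ 142^86 (mod 173).
142^2 ≡ 96 (mod 173)
142^4 ≡ 47 (mod 173)
142^8 ≡ 133 (mod 173)
142^16 ≡ 43 (mod 173)
142^32 ≡ 119 (mod 173)
142^64 ≡ 148 (mod 173)
142^86 = 142^(64+16+4+2) ≡ 1 (mod 173).
Result is 1, so (488/173) = 1.

1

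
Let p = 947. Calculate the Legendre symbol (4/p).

Euler's criterion: (4/947) ≡ 4^473 (mod 947).
4^2 ≡ 16 (mod 947)
4^4 ≡ 256 (mod 947)
4^8 ≡ 193 (mod 947)
4^16 ≡ 316 (mod 947)
4^32 ≡ 421 (mod 947)
4^64 ≡ 152 (mod 947)
4^128 ≡ 376 (mod 947)
4^256 ≡ 273 (mod 947)
4^473 = 4^(256+128+64+16+8+1) ≡ 1 (mod 947).
Result is 1, so (4/947) = 1.

1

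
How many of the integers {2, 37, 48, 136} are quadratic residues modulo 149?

(2/149) = -1 → non-residue.
(37/149) = +1 → QR.
(48/149) = -1 → non-residue.
(136/149) = -1 → non-residue.
Total quadratic residues among the 4: 1.

1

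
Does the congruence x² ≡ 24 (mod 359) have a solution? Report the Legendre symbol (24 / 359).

1

Pull out 2^3: since 359 ≡ 7 (mod 8), (2/359) = +1, so (2/359)^3 = +1.
Reciprocity: 3 ≡ 3 and 359 ≡ 3 (mod 4), so (3/359) = −(359/3).
Reduce top mod 3: now compute (2/3).
Pull out 2: since 3 ≡ 3 (mod 8), (2/3) = -1.
Reached (1/3) = 1. Collecting the sign flips along the way, the symbol is +1.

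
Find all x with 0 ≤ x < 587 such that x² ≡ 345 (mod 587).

Since 587 ≡ 3 (mod 4), a square root of 345 is 345^((587+1)/4) = 345^147 mod 587.
Repeated squaring: 345^2≡451, 345^4≡299, 345^8≡177, 345^16≡218, 345^32≡564, 345^64≡529, 345^128≡429 (mod 587).
345^147 = 345^(128+16+2+1) ≡ 516 (mod 587).
Check: 516² = 266256 ≡ 345 (mod 587). The two roots are 71 and 516.

71, 516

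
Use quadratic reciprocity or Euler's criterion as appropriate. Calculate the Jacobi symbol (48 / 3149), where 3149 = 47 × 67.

-1

Pull out 2^4: since 3149 ≡ 5 (mod 8), (2/3149) = -1, so (2/3149)^4 = +1.
Reciprocity: 3 ≡ 3 and 3149 ≡ 1 (mod 4), so (3/3149) = +(3149/3).
Reduce top mod 3: now compute (2/3).
Pull out 2: since 3 ≡ 3 (mod 8), (2/3) = -1.
Reached (1/3) = 1. Collecting the sign flips along the way, the symbol is -1.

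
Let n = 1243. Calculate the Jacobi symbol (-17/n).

First reduce: -17 ≡ 1226 (mod 1243).
Pull out 2: since 1243 ≡ 3 (mod 8), (2/1243) = -1.
Reciprocity: 613 ≡ 1 and 1243 ≡ 3 (mod 4), so (613/1243) = +(1243/613).
Reduce top mod 613: now compute (17/613).
Reciprocity: 17 ≡ 1 and 613 ≡ 1 (mod 4), so (17/613) = +(613/17).
Reduce top mod 17: now compute (1/17).
Reached (1/17) = 1. Collecting the sign flips along the way, the symbol is -1.

-1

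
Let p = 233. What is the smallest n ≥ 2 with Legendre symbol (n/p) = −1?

(2/233) = +1, so 2 is a residue.
(3/233) = −1, so 3 is the smallest positive non-residue mod 233.

3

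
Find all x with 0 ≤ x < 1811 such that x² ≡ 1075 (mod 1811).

Since 1811 ≡ 3 (mod 4), a square root of 1075 is 1075^((1811+1)/4) = 1075^453 mod 1811.
Repeated squaring: 1075^2≡207, 1075^4≡1196, 1075^8≡1537, 1075^16≡825, 1075^32≡1500, 1075^64≡738, 1075^128≡1344, 1075^256≡769 (mod 1811).
1075^453 = 1075^(256+128+64+4+1) ≡ 370 (mod 1811).
Check: 370² = 136900 ≡ 1075 (mod 1811). The two roots are 370 and 1441.

370, 1441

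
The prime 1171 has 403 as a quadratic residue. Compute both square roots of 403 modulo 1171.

Since 1171 ≡ 3 (mod 4), a square root of 403 is 403^((1171+1)/4) = 403^293 mod 1171.
Repeated squaring: 403^2≡811, 403^4≡790, 403^8≡1128, 403^16≡678, 403^32≡652, 403^64≡31, 403^128≡961, 403^256≡773 (mod 1171).
403^293 = 403^(256+32+4+1) ≡ 575 (mod 1171).
Check: 575² = 330625 ≡ 403 (mod 1171). The two roots are 575 and 596.

575, 596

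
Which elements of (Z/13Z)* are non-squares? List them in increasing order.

Square k = 1,…,6 (k and 13−k give the same square):
1²=1, 2²=4, 3²=9, 4²≡3, 5²≡12, 6²≡10 (mod 13).
The residues are {1, 3, 4, 9, 10, 12}; the non-residues are the remaining 6 nonzero classes.

2, 5, 6, 7, 8, 11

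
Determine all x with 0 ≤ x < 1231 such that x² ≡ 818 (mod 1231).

387, 844

Since 1231 ≡ 3 (mod 4), a square root of 818 is 818^((1231+1)/4) = 818^308 mod 1231.
Repeated squaring: 818^2≡691, 818^4≡1084, 818^8≡682, 818^16≡1037, 818^32≡706, 818^64≡1112, 818^128≡620, 818^256≡328 (mod 1231).
818^308 = 818^(256+32+16+4) ≡ 387 (mod 1231).
Check: 387² = 149769 ≡ 818 (mod 1231). The two roots are 387 and 844.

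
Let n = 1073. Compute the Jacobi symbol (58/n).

0

Pull out 2: since 1073 ≡ 1 (mod 8), (2/1073) = +1.
Reciprocity: 29 ≡ 1 and 1073 ≡ 1 (mod 4), so (29/1073) = +(1073/29).
Reduce top mod 29: now compute (0/29).
Top reduces to 0: gcd > 1, so the symbol is 0.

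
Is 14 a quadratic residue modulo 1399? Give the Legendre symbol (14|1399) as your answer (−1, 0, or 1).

1

Pull out 2: since 1399 ≡ 7 (mod 8), (2/1399) = +1.
Reciprocity: 7 ≡ 3 and 1399 ≡ 3 (mod 4), so (7/1399) = −(1399/7).
Reduce top mod 7: now compute (6/7).
Pull out 2: since 7 ≡ 7 (mod 8), (2/7) = +1.
Reciprocity: 3 ≡ 3 and 7 ≡ 3 (mod 4), so (3/7) = −(7/3).
Reduce top mod 3: now compute (1/3).
Reached (1/3) = 1. Collecting the sign flips along the way, the symbol is +1.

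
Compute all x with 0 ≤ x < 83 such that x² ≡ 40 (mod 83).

Since 83 ≡ 3 (mod 4), a square root of 40 is 40^((83+1)/4) = 40^21 mod 83.
Repeated squaring: 40^2≡23, 40^4≡31, 40^8≡48, 40^16≡63 (mod 83).
40^21 = 40^(16+4+1) ≡ 17 (mod 83).
Check: 17² = 289 ≡ 40 (mod 83). The two roots are 17 and 66.

17, 66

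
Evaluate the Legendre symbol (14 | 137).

Euler's criterion: (14/137) ≡ 14^68 (mod 137).
14^2 ≡ 59 (mod 137)
14^4 ≡ 56 (mod 137)
14^8 ≡ 122 (mod 137)
14^16 ≡ 88 (mod 137)
14^32 ≡ 72 (mod 137)
14^64 ≡ 115 (mod 137)
14^68 = 14^(64+4) ≡ 1 (mod 137).
Result is 1, so (14/137) = 1.

1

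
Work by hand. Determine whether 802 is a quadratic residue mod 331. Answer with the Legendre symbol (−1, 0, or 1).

Euler's criterion: (802/331) ≡ 140^165 (mod 331).
140^2 ≡ 71 (mod 331)
140^4 ≡ 76 (mod 331)
140^8 ≡ 149 (mod 331)
140^16 ≡ 24 (mod 331)
140^32 ≡ 245 (mod 331)
140^64 ≡ 114 (mod 331)
140^128 ≡ 87 (mod 331)
140^165 = 140^(128+32+4+1) ≡ 330 (mod 331).
Result is 330 ≡ −1, so (802/331) = −1.

-1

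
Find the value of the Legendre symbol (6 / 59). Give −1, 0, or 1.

-1

Pull out 2: since 59 ≡ 3 (mod 8), (2/59) = -1.
Reciprocity: 3 ≡ 3 and 59 ≡ 3 (mod 4), so (3/59) = −(59/3).
Reduce top mod 3: now compute (2/3).
Pull out 2: since 3 ≡ 3 (mod 8), (2/3) = -1.
Reached (1/3) = 1. Collecting the sign flips along the way, the symbol is -1.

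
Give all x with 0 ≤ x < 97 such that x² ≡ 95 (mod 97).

17, 80

97 ≡ 1 (mod 4), so we find a root by search.
Trying successive values, 17² = 289 ≡ 95 (mod 97). The other root is 97 − 17 = 80.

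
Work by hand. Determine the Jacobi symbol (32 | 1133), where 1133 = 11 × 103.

-1

Pull out 2^5: since 1133 ≡ 5 (mod 8), (2/1133) = -1, so (2/1133)^5 = -1.
Reached (1/1133) = 1. Collecting the sign flips along the way, the symbol is -1.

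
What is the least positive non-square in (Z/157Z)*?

2

(2/157) = −1, so 2 is the smallest positive non-residue mod 157.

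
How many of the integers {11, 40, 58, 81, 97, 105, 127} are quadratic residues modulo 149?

(11/149) = -1 → non-residue.
(40/149) = -1 → non-residue.
(58/149) = -1 → non-residue.
(81/149) = +1 → QR.
(97/149) = -1 → non-residue.
(105/149) = -1 → non-residue.
(127/149) = +1 → QR.
Total quadratic residues among the 7: 2.

2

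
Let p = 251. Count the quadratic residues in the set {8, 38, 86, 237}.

(8/251) = -1 → non-residue.
(38/251) = +1 → QR.
(86/251) = +1 → QR.
(237/251) = +1 → QR.
Total quadratic residues among the 4: 3.

3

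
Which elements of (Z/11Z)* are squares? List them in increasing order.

Square k = 1,…,5 (k and 11−k give the same square):
1²=1, 2²=4, 3²=9, 4²≡5, 5²≡3 (mod 11).
So the quadratic residues mod 11 are {1, 3, 4, 5, 9}.

1,3,4,5,9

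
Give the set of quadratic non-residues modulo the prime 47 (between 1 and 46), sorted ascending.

5, 10, 11, 13, 15, 19, 20, 22, 23, 26, 29, 30, 31, 33, 35, 38, 39, 40, 41, 43, 44, 45, 46

Square k = 1,…,23 (k and 47−k give the same square):
1²=1, 2²=4, 3²=9, 4²=16, 5²=25, 6²=36, 7²≡2, 8²≡17, 9²≡34, 10²≡6, 11²≡27, 12²≡3, 13²≡28, 14²≡8, 15²≡37, 16²≡21, 17²≡7, 18²≡42, 19²≡32, 20²≡24, 21²≡18, 22²≡14, 23²≡12 (mod 47).
The residues are {1, 2, 3, 4, 6, 7, 8, 9, 12, 14, 16, 17, 18, 21, 24, 25, 27, 28, 32, 34, 36, 37, 42}; the non-residues are the remaining 23 nonzero classes.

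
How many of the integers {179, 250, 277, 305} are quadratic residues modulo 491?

(179/491) = +1 → QR.
(250/491) = -1 → non-residue.
(277/491) = +1 → QR.
(305/491) = +1 → QR.
Total quadratic residues among the 4: 3.

3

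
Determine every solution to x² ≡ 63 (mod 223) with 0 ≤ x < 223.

Since 223 ≡ 3 (mod 4), a square root of 63 is 63^((223+1)/4) = 63^56 mod 223.
Repeated squaring: 63^2≡178, 63^4≡18, 63^8≡101, 63^16≡166, 63^32≡127 (mod 223).
63^56 = 63^(32+16+8) ≡ 78 (mod 223).
Check: 78² = 6084 ≡ 63 (mod 223). The two roots are 78 and 145.

78, 145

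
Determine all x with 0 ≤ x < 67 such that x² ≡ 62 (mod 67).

14, 53

Since 67 ≡ 3 (mod 4), a square root of 62 is 62^((67+1)/4) = 62^17 mod 67.
Repeated squaring: 62^2≡25, 62^4≡22, 62^8≡15, 62^16≡24 (mod 67).
62^17 = 62^(16+1) ≡ 14 (mod 67).
Check: 14² = 196 ≡ 62 (mod 67). The two roots are 14 and 53.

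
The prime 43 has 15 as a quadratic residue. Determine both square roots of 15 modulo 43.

Since 43 ≡ 3 (mod 4), a square root of 15 is 15^((43+1)/4) = 15^11 mod 43.
Repeated squaring: 15^2≡10, 15^4≡14, 15^8≡24 (mod 43).
15^11 = 15^(8+2+1) ≡ 31 (mod 43).
Check: 31² = 961 ≡ 15 (mod 43). The two roots are 12 and 31.

12, 31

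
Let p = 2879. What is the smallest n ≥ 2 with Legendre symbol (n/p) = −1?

(2/2879) = +1, so 2 is a residue.
(3/2879) = +1, so 3 is a residue.
(4/2879) = +1, so 4 is a residue.
(5/2879) = +1, so 5 is a residue.
(6/2879) = +1, so 6 is a residue.
(7/2879) = −1, so 7 is the smallest positive non-residue mod 2879.

7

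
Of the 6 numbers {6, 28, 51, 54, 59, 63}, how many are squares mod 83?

(6/83) = -1 → non-residue.
(28/83) = +1 → QR.
(51/83) = +1 → QR.
(54/83) = -1 → non-residue.
(59/83) = +1 → QR.
(63/83) = +1 → QR.
Total quadratic residues among the 6: 4.

4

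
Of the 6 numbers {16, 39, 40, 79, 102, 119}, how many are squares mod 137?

(16/137) = +1 → QR.
(39/137) = +1 → QR.
(40/137) = -1 → non-residue.
(79/137) = -1 → non-residue.
(102/137) = -1 → non-residue.
(119/137) = +1 → QR.
Total quadratic residues among the 6: 3.

3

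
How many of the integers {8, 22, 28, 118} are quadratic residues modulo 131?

1

(8/131) = -1 → non-residue.
(22/131) = -1 → non-residue.
(28/131) = +1 → QR.
(118/131) = -1 → non-residue.
Total quadratic residues among the 4: 1.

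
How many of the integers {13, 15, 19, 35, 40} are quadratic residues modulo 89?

1

(13/89) = -1 → non-residue.
(15/89) = -1 → non-residue.
(19/89) = -1 → non-residue.
(35/89) = -1 → non-residue.
(40/89) = +1 → QR.
Total quadratic residues among the 5: 1.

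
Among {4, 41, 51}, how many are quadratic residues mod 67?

(4/67) = +1 → QR.
(41/67) = -1 → non-residue.
(51/67) = -1 → non-residue.
Total quadratic residues among the 3: 1.

1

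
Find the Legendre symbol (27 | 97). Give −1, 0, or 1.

1

Reciprocity: 27 ≡ 3 and 97 ≡ 1 (mod 4), so (27/97) = +(97/27).
Reduce top mod 27: now compute (16/27).
Pull out 2^4: since 27 ≡ 3 (mod 8), (2/27) = -1, so (2/27)^4 = +1.
Reached (1/27) = 1. Collecting the sign flips along the way, the symbol is +1.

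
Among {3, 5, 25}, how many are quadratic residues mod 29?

2

(3/29) = -1 → non-residue.
(5/29) = +1 → QR.
(25/29) = +1 → QR.
Total quadratic residues among the 3: 2.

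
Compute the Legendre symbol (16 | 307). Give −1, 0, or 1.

Euler's criterion: (16/307) ≡ 16^153 (mod 307).
16^2 ≡ 256 (mod 307)
16^4 ≡ 145 (mod 307)
16^8 ≡ 149 (mod 307)
16^16 ≡ 97 (mod 307)
16^32 ≡ 199 (mod 307)
16^64 ≡ 305 (mod 307)
16^128 ≡ 4 (mod 307)
16^153 = 16^(128+16+8+1) ≡ 1 (mod 307).
Result is 1, so (16/307) = 1.

1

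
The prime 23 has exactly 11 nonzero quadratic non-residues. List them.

Square k = 1,…,11 (k and 23−k give the same square):
1²=1, 2²=4, 3²=9, 4²=16, 5²≡2, 6²≡13, 7²≡3, 8²≡18, 9²≡12, 10²≡8, 11²≡6 (mod 23).
The residues are {1, 2, 3, 4, 6, 8, 9, 12, 13, 16, 18}; the non-residues are the remaining 11 nonzero classes.

5 7 10 11 14 15 17 19 20 21 22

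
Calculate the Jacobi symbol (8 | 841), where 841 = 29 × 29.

1

Pull out 2^3: since 841 ≡ 1 (mod 8), (2/841) = +1, so (2/841)^3 = +1.
Reached (1/841) = 1. Collecting the sign flips along the way, the symbol is +1.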